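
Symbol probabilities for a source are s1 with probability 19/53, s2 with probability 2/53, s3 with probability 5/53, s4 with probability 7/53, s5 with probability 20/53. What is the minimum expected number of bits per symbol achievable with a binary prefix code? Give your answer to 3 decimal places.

2.019 bits/symbol

Repeatedly combine the two least-probable nodes; the expected code length is the sum of the merged weights.
merge 2/53 + 5/53 → 7/53
merge 7/53 + 7/53 → 14/53
merge 14/53 + 19/53 → 33/53
merge 20/53 + 33/53 → 1
L = 7/53 + 14/53 + 33/53 + 1 = 107/53 ≈ 2.019 bits/symbol.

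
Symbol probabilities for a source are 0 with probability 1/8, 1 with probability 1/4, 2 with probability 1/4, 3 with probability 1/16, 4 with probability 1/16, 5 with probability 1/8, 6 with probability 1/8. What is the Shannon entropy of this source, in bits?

Each probability is a power of 1/2, so log₂(1/p) is an integer.
H = Σ p·log₂(1/p) = 1/8·3 + 1/4·2 + 1/4·2 + 1/16·4 + 1/16·4 + 1/8·3 + 1/8·3 = 2.625 bits.

2.625 bits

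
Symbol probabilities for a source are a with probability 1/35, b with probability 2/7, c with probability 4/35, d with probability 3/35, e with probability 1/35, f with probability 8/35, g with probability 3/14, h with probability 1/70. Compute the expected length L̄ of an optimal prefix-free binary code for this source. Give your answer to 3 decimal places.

Repeatedly combine the two least-probable nodes; the expected code length is the sum of the merged weights.
merge 1/70 + 1/35 → 3/70
merge 1/35 + 3/70 → 1/14
merge 1/14 + 3/35 → 11/70
merge 4/35 + 11/70 → 19/70
merge 3/14 + 8/35 → 31/70
merge 19/70 + 2/7 → 39/70
merge 31/70 + 39/70 → 1
L = 3/70 + 1/14 + 11/70 + 19/70 + 31/70 + 39/70 + 1 = 89/35 ≈ 2.543 bits/symbol.

2.543 bits/symbol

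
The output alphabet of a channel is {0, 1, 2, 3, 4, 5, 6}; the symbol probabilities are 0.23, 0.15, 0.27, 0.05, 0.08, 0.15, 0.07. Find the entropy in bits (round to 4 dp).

2.5949 bits

H = −Σ pᵢ log₂ pᵢ.
−0.23·log₂(0.23) = 0.4877
−0.15·log₂(0.15) = 0.4105
−0.27·log₂(0.27) = 0.5100
−0.05·log₂(0.05) = 0.2161
−0.08·log₂(0.08) = 0.2915
−0.15·log₂(0.15) = 0.4105
−0.07·log₂(0.07) = 0.2686
Sum ≈ 2.5949 → 2.5949 bits.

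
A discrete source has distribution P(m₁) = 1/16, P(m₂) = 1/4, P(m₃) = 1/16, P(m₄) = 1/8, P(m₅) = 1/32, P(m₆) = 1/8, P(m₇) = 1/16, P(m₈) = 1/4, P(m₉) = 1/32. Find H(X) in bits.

2.8125 bits

Each probability is a power of 1/2, so log₂(1/p) is an integer.
H = Σ p·log₂(1/p) = 1/16·4 + 1/4·2 + 1/16·4 + 1/8·3 + 1/32·5 + 1/8·3 + 1/16·4 + 1/4·2 + 1/32·5 = 2.8125 bits.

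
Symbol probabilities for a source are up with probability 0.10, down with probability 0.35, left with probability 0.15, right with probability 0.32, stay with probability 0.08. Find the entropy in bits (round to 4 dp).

H = −Σ pᵢ log₂ pᵢ.
−0.10·log₂(0.10) = 0.3322
−0.35·log₂(0.35) = 0.5301
−0.15·log₂(0.15) = 0.4105
−0.32·log₂(0.32) = 0.5260
−0.08·log₂(0.08) = 0.2915
Sum ≈ 2.0904 → 2.0904 bits.

2.0904 bits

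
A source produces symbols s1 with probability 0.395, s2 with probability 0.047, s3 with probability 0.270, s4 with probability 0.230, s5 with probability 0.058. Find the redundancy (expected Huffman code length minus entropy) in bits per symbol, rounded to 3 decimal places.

Entropy H = −Σ p log₂ p ≈ 1.9726 bits.
Huffman merges: 47/1000+29/500→21/200; 21/200+23/100→67/200; 27/100+67/200→121/200; 79/200+121/200→1. L = 409/200 ≈ 2.0450.
L − H = 2.0450 − 1.9726 = 0.072 bits.

0.072 bits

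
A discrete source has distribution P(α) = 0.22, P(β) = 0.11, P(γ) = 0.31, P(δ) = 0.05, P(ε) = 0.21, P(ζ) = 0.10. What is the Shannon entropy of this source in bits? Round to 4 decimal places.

H = −Σ pᵢ log₂ pᵢ.
−0.22·log₂(0.22) = 0.4806
−0.11·log₂(0.11) = 0.3503
−0.31·log₂(0.31) = 0.5238
−0.05·log₂(0.05) = 0.2161
−0.21·log₂(0.21) = 0.4728
−0.10·log₂(0.10) = 0.3322
Sum ≈ 2.3758 → 2.3758 bits.

2.3758 bits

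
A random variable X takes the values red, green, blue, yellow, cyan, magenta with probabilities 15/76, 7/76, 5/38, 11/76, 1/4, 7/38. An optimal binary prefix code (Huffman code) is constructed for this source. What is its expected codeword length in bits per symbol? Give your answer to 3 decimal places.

Repeatedly combine the two least-probable nodes; the expected code length is the sum of the merged weights.
merge 7/76 + 5/38 → 17/76
merge 11/76 + 7/38 → 25/76
merge 15/76 + 17/76 → 8/19
merge 1/4 + 25/76 → 11/19
merge 8/19 + 11/19 → 1
L = 17/76 + 25/76 + 8/19 + 11/19 + 1 = 97/38 ≈ 2.553 bits/symbol.

2.553 bits/symbol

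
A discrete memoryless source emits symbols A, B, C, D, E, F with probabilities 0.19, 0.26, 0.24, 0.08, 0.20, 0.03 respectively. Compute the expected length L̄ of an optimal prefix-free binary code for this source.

Repeatedly combine the two least-probable nodes; the expected code length is the sum of the merged weights.
merge 3/100 + 2/25 → 11/100
merge 11/100 + 19/100 → 3/10
merge 1/5 + 6/25 → 11/25
merge 13/50 + 3/10 → 14/25
merge 11/25 + 14/25 → 1
L = 11/100 + 3/10 + 11/25 + 14/25 + 1 = 241/100 = 2.41 bits/symbol.

2.41 bits/symbol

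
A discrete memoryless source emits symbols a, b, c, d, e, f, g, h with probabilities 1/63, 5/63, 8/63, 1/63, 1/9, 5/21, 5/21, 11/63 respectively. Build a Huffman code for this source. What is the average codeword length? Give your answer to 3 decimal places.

Repeatedly combine the two least-probable nodes; the expected code length is the sum of the merged weights.
merge 1/63 + 1/63 → 2/63
merge 2/63 + 5/63 → 1/9
merge 1/9 + 1/9 → 2/9
merge 8/63 + 11/63 → 19/63
merge 2/9 + 5/21 → 29/63
merge 5/21 + 19/63 → 34/63
merge 29/63 + 34/63 → 1
L = 2/63 + 1/9 + 2/9 + 19/63 + 29/63 + 34/63 + 1 = 8/3 ≈ 2.667 bits/symbol.

2.667 bits/symbol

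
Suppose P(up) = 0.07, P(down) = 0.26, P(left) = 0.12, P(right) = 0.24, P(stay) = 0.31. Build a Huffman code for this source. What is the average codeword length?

Repeatedly combine the two least-probable nodes; the expected code length is the sum of the merged weights.
merge 7/100 + 3/25 → 19/100
merge 19/100 + 6/25 → 43/100
merge 13/50 + 31/100 → 57/100
merge 43/100 + 57/100 → 1
L = 19/100 + 43/100 + 57/100 + 1 = 219/100 = 2.19 bits/symbol.

2.19 bits/symbol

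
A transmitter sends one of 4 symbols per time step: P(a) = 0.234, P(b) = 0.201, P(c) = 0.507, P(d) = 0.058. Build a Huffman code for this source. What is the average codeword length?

Repeatedly combine the two least-probable nodes; the expected code length is the sum of the merged weights.
merge 29/500 + 201/1000 → 259/1000
merge 117/500 + 259/1000 → 493/1000
merge 493/1000 + 507/1000 → 1
L = 259/1000 + 493/1000 + 1 = 219/125 = 1.752 bits/symbol.

1.752 bits/symbol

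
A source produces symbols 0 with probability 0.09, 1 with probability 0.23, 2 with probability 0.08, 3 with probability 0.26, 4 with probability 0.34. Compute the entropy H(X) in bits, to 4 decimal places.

2.1263 bits

H = −Σ pᵢ log₂ pᵢ.
−0.09·log₂(0.09) = 0.3127
−0.23·log₂(0.23) = 0.4877
−0.08·log₂(0.08) = 0.2915
−0.26·log₂(0.26) = 0.5053
−0.34·log₂(0.34) = 0.5292
Sum ≈ 2.1263 → 2.1263 bits.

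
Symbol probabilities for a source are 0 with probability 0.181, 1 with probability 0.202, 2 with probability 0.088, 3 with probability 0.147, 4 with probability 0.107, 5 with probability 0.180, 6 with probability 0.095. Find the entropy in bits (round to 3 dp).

H = −Σ pᵢ log₂ pᵢ.
−0.181·log₂(0.181) = 0.4463
−0.202·log₂(0.202) = 0.4661
−0.088·log₂(0.088) = 0.3086
−0.147·log₂(0.147) = 0.4066
−0.107·log₂(0.107) = 0.3450
−0.180·log₂(0.180) = 0.4453
−0.095·log₂(0.095) = 0.3226
Sum ≈ 2.7406 → 2.741 bits.

2.741 bits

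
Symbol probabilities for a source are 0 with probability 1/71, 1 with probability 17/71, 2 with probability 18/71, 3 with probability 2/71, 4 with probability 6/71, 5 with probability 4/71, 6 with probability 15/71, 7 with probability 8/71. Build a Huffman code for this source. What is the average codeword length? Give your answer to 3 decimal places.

2.620 bits/symbol

Repeatedly combine the two least-probable nodes; the expected code length is the sum of the merged weights.
merge 1/71 + 2/71 → 3/71
merge 3/71 + 4/71 → 7/71
merge 6/71 + 7/71 → 13/71
merge 8/71 + 13/71 → 21/71
merge 15/71 + 17/71 → 32/71
merge 18/71 + 21/71 → 39/71
merge 32/71 + 39/71 → 1
L = 3/71 + 7/71 + 13/71 + 21/71 + 32/71 + 39/71 + 1 = 186/71 ≈ 2.620 bits/symbol.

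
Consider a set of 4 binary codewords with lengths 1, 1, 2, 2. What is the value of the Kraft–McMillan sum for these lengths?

1.5

With common denominator 2^2 = 4: Σ 2^(−ℓᵢ) = 2/4 + 2/4 + 1/4 + 1/4 = 6/4 = 1.5.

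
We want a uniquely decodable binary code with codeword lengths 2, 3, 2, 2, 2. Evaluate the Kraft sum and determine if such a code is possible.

1.125; no

With common denominator 2^3 = 8: Σ 2^(−ℓᵢ) = 2/8 + 1/8 + 2/8 + 2/8 + 2/8 = 9/8 = 1.125.
Kraft's inequality requires Σ ≤ 1; here Σ = 1.125 > 1, so no such prefix code exists.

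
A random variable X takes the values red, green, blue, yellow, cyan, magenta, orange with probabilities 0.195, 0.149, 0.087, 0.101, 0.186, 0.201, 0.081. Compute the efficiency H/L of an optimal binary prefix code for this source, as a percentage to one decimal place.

Entropy H = −Σ p log₂ p ≈ 2.7200 bits.
Huffman merges: 81/1000+87/1000→21/125; 101/1000+149/1000→1/4; 21/125+93/500→177/500; 39/200+201/1000→99/250; 1/4+177/500→151/250; 99/250+151/250→1. L = 693/250 ≈ 2.7720.
Efficiency = H/L = 2.7200/2.7720 = 98.1%.

98.1%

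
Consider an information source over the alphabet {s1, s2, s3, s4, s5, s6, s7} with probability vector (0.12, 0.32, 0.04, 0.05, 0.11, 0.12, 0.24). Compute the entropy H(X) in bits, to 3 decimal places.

2.506 bits

H = −Σ pᵢ log₂ pᵢ.
−0.12·log₂(0.12) = 0.3671
−0.32·log₂(0.32) = 0.5260
−0.04·log₂(0.04) = 0.1858
−0.05·log₂(0.05) = 0.2161
−0.11·log₂(0.11) = 0.3503
−0.12·log₂(0.12) = 0.3671
−0.24·log₂(0.24) = 0.4941
Sum ≈ 2.5064 → 2.506 bits.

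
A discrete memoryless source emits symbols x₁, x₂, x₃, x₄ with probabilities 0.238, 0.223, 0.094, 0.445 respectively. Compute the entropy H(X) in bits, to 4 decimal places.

1.8161 bits

H = −Σ pᵢ log₂ pᵢ.
−0.238·log₂(0.238) = 0.4929
−0.223·log₂(0.223) = 0.4828
−0.094·log₂(0.094) = 0.3207
−0.445·log₂(0.445) = 0.5198
Sum ≈ 1.8161 → 1.8161 bits.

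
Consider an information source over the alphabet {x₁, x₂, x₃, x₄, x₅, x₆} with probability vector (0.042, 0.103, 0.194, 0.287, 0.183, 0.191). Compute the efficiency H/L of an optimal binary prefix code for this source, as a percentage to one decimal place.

Entropy H = −Σ p log₂ p ≈ 2.4102 bits.
Huffman merges: 21/500+103/1000→29/200; 29/200+183/1000→41/125; 191/1000+97/500→77/200; 287/1000+41/125→123/200; 77/200+123/200→1. L = 2473/1000 ≈ 2.4730.
Efficiency = H/L = 2.4102/2.4730 = 97.5%.

97.5%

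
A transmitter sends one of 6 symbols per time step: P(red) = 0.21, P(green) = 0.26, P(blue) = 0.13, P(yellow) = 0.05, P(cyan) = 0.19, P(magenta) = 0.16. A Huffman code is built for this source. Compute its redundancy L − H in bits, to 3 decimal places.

Entropy H = −Σ p log₂ p ≈ 2.4551 bits.
Huffman merges: 1/20+13/100→9/50; 4/25+9/50→17/50; 19/100+21/100→2/5; 13/50+17/50→3/5; 2/5+3/5→1. L = 63/25 ≈ 2.5200.
L − H = 2.5200 − 2.4551 = 0.065 bits.

0.065 bits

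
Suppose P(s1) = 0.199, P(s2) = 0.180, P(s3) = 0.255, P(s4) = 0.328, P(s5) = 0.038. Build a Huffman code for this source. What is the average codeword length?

2.218 bits/symbol

Repeatedly combine the two least-probable nodes; the expected code length is the sum of the merged weights.
merge 19/500 + 9/50 → 109/500
merge 199/1000 + 109/500 → 417/1000
merge 51/200 + 41/125 → 583/1000
merge 417/1000 + 583/1000 → 1
L = 109/500 + 417/1000 + 583/1000 + 1 = 1109/500 = 2.218 bits/symbol.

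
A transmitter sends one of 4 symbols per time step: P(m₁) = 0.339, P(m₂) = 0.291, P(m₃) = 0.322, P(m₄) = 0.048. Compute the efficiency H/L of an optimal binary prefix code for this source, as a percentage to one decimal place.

Entropy H = −Σ p log₂ p ≈ 1.7840 bits.
Huffman merges: 6/125+291/1000→339/1000; 161/500+339/1000→661/1000; 339/1000+661/1000→1. L = 2 ≈ 2.0000.
Efficiency = H/L = 1.7840/2.0000 = 89.2%.

89.2%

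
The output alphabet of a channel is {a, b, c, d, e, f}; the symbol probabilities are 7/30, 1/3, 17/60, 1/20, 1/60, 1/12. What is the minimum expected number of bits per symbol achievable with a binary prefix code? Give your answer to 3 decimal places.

Repeatedly combine the two least-probable nodes; the expected code length is the sum of the merged weights.
merge 1/60 + 1/20 → 1/15
merge 1/15 + 1/12 → 3/20
merge 3/20 + 7/30 → 23/60
merge 17/60 + 1/3 → 37/60
merge 23/60 + 37/60 → 1
L = 1/15 + 3/20 + 23/60 + 37/60 + 1 = 133/60 ≈ 2.217 bits/symbol.

2.217 bits/symbol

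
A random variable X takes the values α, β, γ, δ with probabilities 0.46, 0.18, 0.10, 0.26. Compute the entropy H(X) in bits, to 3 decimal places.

1.798 bits

H = −Σ pᵢ log₂ pᵢ.
−0.46·log₂(0.46) = 0.5153
−0.18·log₂(0.18) = 0.4453
−0.10·log₂(0.10) = 0.3322
−0.26·log₂(0.26) = 0.5053
Sum ≈ 1.7981 → 1.798 bits.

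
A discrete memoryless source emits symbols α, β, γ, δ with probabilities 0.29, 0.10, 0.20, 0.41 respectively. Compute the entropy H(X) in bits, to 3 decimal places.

1.842 bits

H = −Σ pᵢ log₂ pᵢ.
−0.29·log₂(0.29) = 0.5179
−0.10·log₂(0.10) = 0.3322
−0.20·log₂(0.20) = 0.4644
−0.41·log₂(0.41) = 0.5274
Sum ≈ 1.8419 → 1.842 bits.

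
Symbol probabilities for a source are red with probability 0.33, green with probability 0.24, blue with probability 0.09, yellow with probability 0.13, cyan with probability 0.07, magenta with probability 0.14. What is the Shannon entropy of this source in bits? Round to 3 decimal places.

H = −Σ pᵢ log₂ pᵢ.
−0.33·log₂(0.33) = 0.5278
−0.24·log₂(0.24) = 0.4941
−0.09·log₂(0.09) = 0.3127
−0.13·log₂(0.13) = 0.3826
−0.07·log₂(0.07) = 0.2686
−0.14·log₂(0.14) = 0.3971
Sum ≈ 2.3829 → 2.383 bits.

2.383 bits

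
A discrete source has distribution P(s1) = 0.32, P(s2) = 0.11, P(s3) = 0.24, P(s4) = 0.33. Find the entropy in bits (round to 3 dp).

H = −Σ pᵢ log₂ pᵢ.
−0.32·log₂(0.32) = 0.5260
−0.11·log₂(0.11) = 0.3503
−0.24·log₂(0.24) = 0.4941
−0.33·log₂(0.33) = 0.5278
Sum ≈ 1.8983 → 1.898 bits.

1.898 bits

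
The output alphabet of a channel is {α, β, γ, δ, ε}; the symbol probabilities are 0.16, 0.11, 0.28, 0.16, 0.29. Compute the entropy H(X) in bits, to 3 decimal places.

2.228 bits

H = −Σ pᵢ log₂ pᵢ.
−0.16·log₂(0.16) = 0.4230
−0.11·log₂(0.11) = 0.3503
−0.28·log₂(0.28) = 0.5142
−0.16·log₂(0.16) = 0.4230
−0.29·log₂(0.29) = 0.5179
Sum ≈ 2.2284 → 2.228 bits.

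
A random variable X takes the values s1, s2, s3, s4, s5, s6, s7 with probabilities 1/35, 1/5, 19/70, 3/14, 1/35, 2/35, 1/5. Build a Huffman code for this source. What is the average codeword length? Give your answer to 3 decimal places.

2.486 bits/symbol

Repeatedly combine the two least-probable nodes; the expected code length is the sum of the merged weights.
merge 1/35 + 1/35 → 2/35
merge 2/35 + 2/35 → 4/35
merge 4/35 + 1/5 → 11/35
merge 1/5 + 3/14 → 29/70
merge 19/70 + 11/35 → 41/70
merge 29/70 + 41/70 → 1
L = 2/35 + 4/35 + 11/35 + 29/70 + 41/70 + 1 = 87/35 ≈ 2.486 bits/symbol.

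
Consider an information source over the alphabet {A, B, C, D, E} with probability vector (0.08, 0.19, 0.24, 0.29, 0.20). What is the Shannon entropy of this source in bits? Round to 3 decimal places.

H = −Σ pᵢ log₂ pᵢ.
−0.08·log₂(0.08) = 0.2915
−0.19·log₂(0.19) = 0.4552
−0.24·log₂(0.24) = 0.4941
−0.29·log₂(0.29) = 0.5179
−0.20·log₂(0.20) = 0.4644
Sum ≈ 2.2232 → 2.223 bits.

2.223 bits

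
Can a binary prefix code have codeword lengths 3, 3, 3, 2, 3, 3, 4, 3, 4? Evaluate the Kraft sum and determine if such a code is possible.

With common denominator 2^4 = 16: Σ 2^(−ℓᵢ) = 2/16 + 2/16 + 2/16 + 4/16 + 2/16 + 2/16 + 1/16 + 2/16 + 1/16 = 18/16 = 1.125.
Kraft's inequality requires Σ ≤ 1; here Σ = 1.125 > 1, so no such prefix code exists.

1.125; no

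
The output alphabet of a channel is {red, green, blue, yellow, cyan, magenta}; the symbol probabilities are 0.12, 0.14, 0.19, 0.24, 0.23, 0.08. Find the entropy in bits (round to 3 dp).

2.493 bits

H = −Σ pᵢ log₂ pᵢ.
−0.12·log₂(0.12) = 0.3671
−0.14·log₂(0.14) = 0.3971
−0.19·log₂(0.19) = 0.4552
−0.24·log₂(0.24) = 0.4941
−0.23·log₂(0.23) = 0.4877
−0.08·log₂(0.08) = 0.2915
Sum ≈ 2.4927 → 2.493 bits.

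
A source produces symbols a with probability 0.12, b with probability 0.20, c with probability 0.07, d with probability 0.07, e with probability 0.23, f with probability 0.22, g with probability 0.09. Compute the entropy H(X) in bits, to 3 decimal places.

2.649 bits

H = −Σ pᵢ log₂ pᵢ.
−0.12·log₂(0.12) = 0.3671
−0.20·log₂(0.20) = 0.4644
−0.07·log₂(0.07) = 0.2686
−0.07·log₂(0.07) = 0.2686
−0.23·log₂(0.23) = 0.4877
−0.22·log₂(0.22) = 0.4806
−0.09·log₂(0.09) = 0.3127
Sum ≈ 2.6495 → 2.649 bits.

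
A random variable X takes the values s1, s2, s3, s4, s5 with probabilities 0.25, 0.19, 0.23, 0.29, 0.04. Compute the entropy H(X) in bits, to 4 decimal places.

2.1466 bits

H = −Σ pᵢ log₂ pᵢ.
−0.25·log₂(0.25) = 0.5000
−0.19·log₂(0.19) = 0.4552
−0.23·log₂(0.23) = 0.4877
−0.29·log₂(0.29) = 0.5179
−0.04·log₂(0.04) = 0.1858
Sum ≈ 2.1466 → 2.1466 bits.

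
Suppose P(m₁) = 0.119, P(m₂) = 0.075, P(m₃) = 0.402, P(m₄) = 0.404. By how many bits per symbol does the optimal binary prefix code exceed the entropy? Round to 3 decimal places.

0.088 bits

Entropy H = −Σ p log₂ p ≈ 1.7025 bits.
Huffman merges: 3/40+119/1000→97/500; 97/500+201/500→149/250; 101/250+149/250→1. L = 179/100 ≈ 1.7900.
L − H = 1.7900 − 1.7025 = 0.088 bits.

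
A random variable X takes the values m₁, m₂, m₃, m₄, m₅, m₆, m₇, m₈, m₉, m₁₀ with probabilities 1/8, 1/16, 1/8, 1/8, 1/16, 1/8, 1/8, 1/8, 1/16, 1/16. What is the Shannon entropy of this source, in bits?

Each probability is a power of 1/2, so log₂(1/p) is an integer.
H = Σ p·log₂(1/p) = 1/8·3 + 1/16·4 + 1/8·3 + 1/8·3 + 1/16·4 + 1/8·3 + 1/8·3 + 1/8·3 + 1/16·4 + 1/16·4 = 3.25 bits.

3.25 bits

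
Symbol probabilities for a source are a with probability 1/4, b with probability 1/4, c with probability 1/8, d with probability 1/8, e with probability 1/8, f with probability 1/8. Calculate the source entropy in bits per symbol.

2.5 bits

Each probability is a power of 1/2, so log₂(1/p) is an integer.
H = Σ p·log₂(1/p) = 1/4·2 + 1/4·2 + 1/8·3 + 1/8·3 + 1/8·3 + 1/8·3 = 2.5 bits.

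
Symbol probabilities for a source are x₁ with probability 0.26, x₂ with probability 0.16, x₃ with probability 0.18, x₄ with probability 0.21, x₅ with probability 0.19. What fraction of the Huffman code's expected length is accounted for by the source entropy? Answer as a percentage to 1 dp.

Entropy H = −Σ p log₂ p ≈ 2.3017 bits.
Huffman merges: 4/25+9/50→17/50; 19/100+21/100→2/5; 13/50+17/50→3/5; 2/5+3/5→1. L = 117/50 ≈ 2.3400.
Efficiency = H/L = 2.3017/2.3400 = 98.4%.

98.4%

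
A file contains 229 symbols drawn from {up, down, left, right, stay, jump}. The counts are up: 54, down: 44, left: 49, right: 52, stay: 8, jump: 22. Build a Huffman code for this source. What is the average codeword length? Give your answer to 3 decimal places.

Probabilities are the counts divided by 229.
Repeatedly combine the two least-probable nodes; the expected code length is the sum of the merged weights.
merge 8/229 + 22/229 → 30/229
merge 30/229 + 44/229 → 74/229
merge 49/229 + 52/229 → 101/229
merge 54/229 + 74/229 → 128/229
merge 101/229 + 128/229 → 1
L = 30/229 + 74/229 + 101/229 + 128/229 + 1 = 562/229 ≈ 2.454 bits/symbol.

2.454 bits/symbol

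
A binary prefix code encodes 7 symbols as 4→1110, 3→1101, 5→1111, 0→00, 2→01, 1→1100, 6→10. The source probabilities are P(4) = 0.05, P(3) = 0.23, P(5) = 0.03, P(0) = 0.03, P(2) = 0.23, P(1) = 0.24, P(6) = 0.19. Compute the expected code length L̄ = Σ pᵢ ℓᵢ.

3.1 bits/symbol

L̄ = Σ pᵢ·ℓᵢ = 0.05·4 + 0.23·4 + 0.03·4 + 0.03·2 + 0.23·2 + 0.24·4 + 0.19·2 = 3.1 bits/symbol.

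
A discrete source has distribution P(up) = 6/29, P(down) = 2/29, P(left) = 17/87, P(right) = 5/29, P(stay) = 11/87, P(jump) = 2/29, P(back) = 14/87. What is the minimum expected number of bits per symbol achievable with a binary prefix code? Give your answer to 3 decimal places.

Repeatedly combine the two least-probable nodes; the expected code length is the sum of the merged weights.
merge 2/29 + 2/29 → 4/29
merge 11/87 + 4/29 → 23/87
merge 14/87 + 5/29 → 1/3
merge 17/87 + 6/29 → 35/87
merge 23/87 + 1/3 → 52/87
merge 35/87 + 52/87 → 1
L = 4/29 + 23/87 + 1/3 + 35/87 + 52/87 + 1 = 238/87 ≈ 2.736 bits/symbol.

2.736 bits/symbol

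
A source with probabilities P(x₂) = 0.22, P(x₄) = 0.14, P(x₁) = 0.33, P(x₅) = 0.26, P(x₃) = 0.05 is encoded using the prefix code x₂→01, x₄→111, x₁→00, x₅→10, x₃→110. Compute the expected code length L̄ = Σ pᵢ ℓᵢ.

L̄ = Σ pᵢ·ℓᵢ = 0.22·2 + 0.14·3 + 0.33·2 + 0.26·2 + 0.05·3 = 2.19 bits/symbol.

2.19 bits/symbol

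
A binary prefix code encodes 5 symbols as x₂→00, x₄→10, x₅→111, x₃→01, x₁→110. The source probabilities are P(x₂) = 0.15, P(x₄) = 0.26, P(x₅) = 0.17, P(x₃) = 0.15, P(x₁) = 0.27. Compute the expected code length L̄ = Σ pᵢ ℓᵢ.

L̄ = Σ pᵢ·ℓᵢ = 0.15·2 + 0.26·2 + 0.17·3 + 0.15·2 + 0.27·3 = 2.44 bits/symbol.

2.44 bits/symbol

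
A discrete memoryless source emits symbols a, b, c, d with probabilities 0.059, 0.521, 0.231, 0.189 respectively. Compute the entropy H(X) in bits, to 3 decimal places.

1.674 bits

H = −Σ pᵢ log₂ pᵢ.
−0.059·log₂(0.059) = 0.2409
−0.521·log₂(0.521) = 0.4901
−0.231·log₂(0.231) = 0.4883
−0.189·log₂(0.189) = 0.4543
Sum ≈ 1.6736 → 1.674 bits.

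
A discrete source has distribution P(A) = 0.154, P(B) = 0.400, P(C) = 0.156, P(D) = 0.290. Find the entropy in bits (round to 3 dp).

H = −Σ pᵢ log₂ pᵢ.
−0.154·log₂(0.154) = 0.4156
−0.400·log₂(0.400) = 0.5288
−0.156·log₂(0.156) = 0.4181
−0.290·log₂(0.290) = 0.5179
Sum ≈ 1.8805 → 1.880 bits.

1.880 bits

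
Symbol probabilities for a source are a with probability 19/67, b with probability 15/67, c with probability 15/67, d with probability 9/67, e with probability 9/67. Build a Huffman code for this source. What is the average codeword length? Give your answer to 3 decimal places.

Repeatedly combine the two least-probable nodes; the expected code length is the sum of the merged weights.
merge 9/67 + 9/67 → 18/67
merge 15/67 + 15/67 → 30/67
merge 18/67 + 19/67 → 37/67
merge 30/67 + 37/67 → 1
L = 18/67 + 30/67 + 37/67 + 1 = 152/67 ≈ 2.269 bits/symbol.

2.269 bits/symbol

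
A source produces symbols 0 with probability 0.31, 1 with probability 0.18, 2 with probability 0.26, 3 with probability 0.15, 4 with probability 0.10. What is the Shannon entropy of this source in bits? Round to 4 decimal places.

H = −Σ pᵢ log₂ pᵢ.
−0.31·log₂(0.31) = 0.5238
−0.18·log₂(0.18) = 0.4453
−0.26·log₂(0.26) = 0.5053
−0.15·log₂(0.15) = 0.4105
−0.10·log₂(0.10) = 0.3322
Sum ≈ 2.2171 → 2.2171 bits.

2.2171 bits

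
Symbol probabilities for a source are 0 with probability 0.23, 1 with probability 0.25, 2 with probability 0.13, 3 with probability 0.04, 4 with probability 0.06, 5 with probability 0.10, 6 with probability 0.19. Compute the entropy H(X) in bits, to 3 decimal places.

2.587 bits

H = −Σ pᵢ log₂ pᵢ.
−0.23·log₂(0.23) = 0.4877
−0.25·log₂(0.25) = 0.5000
−0.13·log₂(0.13) = 0.3826
−0.04·log₂(0.04) = 0.1858
−0.06·log₂(0.06) = 0.2435
−0.10·log₂(0.10) = 0.3322
−0.19·log₂(0.19) = 0.4552
Sum ≈ 2.5870 → 2.587 bits.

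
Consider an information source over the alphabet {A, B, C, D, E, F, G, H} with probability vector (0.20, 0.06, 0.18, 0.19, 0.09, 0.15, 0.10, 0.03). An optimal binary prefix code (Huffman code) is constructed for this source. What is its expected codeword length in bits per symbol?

Repeatedly combine the two least-probable nodes; the expected code length is the sum of the merged weights.
merge 3/100 + 3/50 → 9/100
merge 9/100 + 9/100 → 9/50
merge 1/10 + 3/20 → 1/4
merge 9/50 + 9/50 → 9/25
merge 19/100 + 1/5 → 39/100
merge 1/4 + 9/25 → 61/100
merge 39/100 + 61/100 → 1
L = 9/100 + 9/50 + 1/4 + 9/25 + 39/100 + 61/100 + 1 = 72/25 = 2.88 bits/symbol.

2.88 bits/symbol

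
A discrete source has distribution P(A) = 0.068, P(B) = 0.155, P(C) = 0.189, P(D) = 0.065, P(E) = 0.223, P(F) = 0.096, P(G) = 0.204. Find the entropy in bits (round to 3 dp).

H = −Σ pᵢ log₂ pᵢ.
−0.068·log₂(0.068) = 0.2637
−0.155·log₂(0.155) = 0.4169
−0.189·log₂(0.189) = 0.4543
−0.065·log₂(0.065) = 0.2563
−0.223·log₂(0.223) = 0.4828
−0.096·log₂(0.096) = 0.3246
−0.204·log₂(0.204) = 0.4678
Sum ≈ 2.6664 → 2.666 bits.

2.666 bits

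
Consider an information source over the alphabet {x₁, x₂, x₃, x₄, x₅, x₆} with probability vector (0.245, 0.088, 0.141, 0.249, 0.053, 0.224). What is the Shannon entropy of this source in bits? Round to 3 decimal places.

H = −Σ pᵢ log₂ pᵢ.
−0.245·log₂(0.245) = 0.4971
−0.088·log₂(0.088) = 0.3086
−0.141·log₂(0.141) = 0.3985
−0.249·log₂(0.249) = 0.4994
−0.053·log₂(0.053) = 0.2246
−0.224·log₂(0.224) = 0.4835
Sum ≈ 2.4117 → 2.412 bits.

2.412 bits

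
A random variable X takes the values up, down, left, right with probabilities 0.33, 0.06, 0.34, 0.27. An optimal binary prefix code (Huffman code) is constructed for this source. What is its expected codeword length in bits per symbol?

1.99 bits/symbol

Repeatedly combine the two least-probable nodes; the expected code length is the sum of the merged weights.
merge 3/50 + 27/100 → 33/100
merge 33/100 + 33/100 → 33/50
merge 17/50 + 33/50 → 1
L = 33/100 + 33/50 + 1 = 199/100 = 1.99 bits/symbol.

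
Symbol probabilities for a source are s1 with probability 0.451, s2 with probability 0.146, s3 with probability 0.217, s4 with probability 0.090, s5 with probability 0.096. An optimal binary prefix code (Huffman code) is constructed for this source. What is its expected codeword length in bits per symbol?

2.067 bits/symbol

Repeatedly combine the two least-probable nodes; the expected code length is the sum of the merged weights.
merge 9/100 + 12/125 → 93/500
merge 73/500 + 93/500 → 83/250
merge 217/1000 + 83/250 → 549/1000
merge 451/1000 + 549/1000 → 1
L = 93/500 + 83/250 + 549/1000 + 1 = 2067/1000 = 2.067 bits/symbol.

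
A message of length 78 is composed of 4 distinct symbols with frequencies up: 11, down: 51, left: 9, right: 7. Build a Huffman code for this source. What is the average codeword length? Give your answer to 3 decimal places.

1.551 bits/symbol

Probabilities are the counts divided by 78.
Repeatedly combine the two least-probable nodes; the expected code length is the sum of the merged weights.
merge 7/78 + 3/26 → 8/39
merge 11/78 + 8/39 → 9/26
merge 9/26 + 17/26 → 1
L = 8/39 + 9/26 + 1 = 121/78 ≈ 1.551 bits/symbol.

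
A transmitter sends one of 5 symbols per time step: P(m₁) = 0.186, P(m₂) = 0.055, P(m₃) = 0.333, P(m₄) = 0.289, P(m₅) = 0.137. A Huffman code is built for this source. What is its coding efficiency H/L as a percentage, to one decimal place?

Entropy H = −Σ p log₂ p ≈ 2.1202 bits.
Huffman merges: 11/200+137/1000→24/125; 93/500+24/125→189/500; 289/1000+333/1000→311/500; 189/500+311/500→1. L = 274/125 ≈ 2.1920.
Efficiency = H/L = 2.1202/2.1920 = 96.7%.

96.7%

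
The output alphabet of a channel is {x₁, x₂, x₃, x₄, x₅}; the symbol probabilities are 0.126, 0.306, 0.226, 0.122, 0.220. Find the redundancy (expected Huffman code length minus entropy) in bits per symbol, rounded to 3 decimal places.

0.013 bits

Entropy H = −Σ p log₂ p ≈ 2.2351 bits.
Huffman merges: 61/500+63/500→31/125; 11/50+113/500→223/500; 31/125+153/500→277/500; 223/500+277/500→1. L = 281/125 ≈ 2.2480.
L − H = 2.2480 − 2.2351 = 0.013 bits.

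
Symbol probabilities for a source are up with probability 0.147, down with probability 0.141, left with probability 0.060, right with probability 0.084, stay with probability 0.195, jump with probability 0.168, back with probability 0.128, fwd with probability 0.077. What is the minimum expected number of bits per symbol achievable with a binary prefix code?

2.942 bits/symbol

Repeatedly combine the two least-probable nodes; the expected code length is the sum of the merged weights.
merge 3/50 + 77/1000 → 137/1000
merge 21/250 + 16/125 → 53/250
merge 137/1000 + 141/1000 → 139/500
merge 147/1000 + 21/125 → 63/200
merge 39/200 + 53/250 → 407/1000
merge 139/500 + 63/200 → 593/1000
merge 407/1000 + 593/1000 → 1
L = 137/1000 + 53/250 + 139/500 + 63/200 + 407/1000 + 593/1000 + 1 = 1471/500 = 2.942 bits/symbol.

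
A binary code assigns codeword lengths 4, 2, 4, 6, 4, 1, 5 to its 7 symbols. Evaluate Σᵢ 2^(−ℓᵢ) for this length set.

With common denominator 2^6 = 64: Σ 2^(−ℓᵢ) = 4/64 + 16/64 + 4/64 + 1/64 + 4/64 + 32/64 + 2/64 = 63/64 = 0.984375.

0.984375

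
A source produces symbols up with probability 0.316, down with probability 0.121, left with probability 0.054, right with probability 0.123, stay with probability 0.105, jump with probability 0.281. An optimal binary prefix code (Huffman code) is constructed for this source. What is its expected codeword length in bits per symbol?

Repeatedly combine the two least-probable nodes; the expected code length is the sum of the merged weights.
merge 27/500 + 21/200 → 159/1000
merge 121/1000 + 123/1000 → 61/250
merge 159/1000 + 61/250 → 403/1000
merge 281/1000 + 79/250 → 597/1000
merge 403/1000 + 597/1000 → 1
L = 159/1000 + 61/250 + 403/1000 + 597/1000 + 1 = 2403/1000 = 2.403 bits/symbol.

2.403 bits/symbol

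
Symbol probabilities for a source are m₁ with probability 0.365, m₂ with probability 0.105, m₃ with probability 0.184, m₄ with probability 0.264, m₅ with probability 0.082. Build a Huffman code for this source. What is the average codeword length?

Repeatedly combine the two least-probable nodes; the expected code length is the sum of the merged weights.
merge 41/500 + 21/200 → 187/1000
merge 23/125 + 187/1000 → 371/1000
merge 33/125 + 73/200 → 629/1000
merge 371/1000 + 629/1000 → 1
L = 187/1000 + 371/1000 + 629/1000 + 1 = 2187/1000 = 2.187 bits/symbol.

2.187 bits/symbol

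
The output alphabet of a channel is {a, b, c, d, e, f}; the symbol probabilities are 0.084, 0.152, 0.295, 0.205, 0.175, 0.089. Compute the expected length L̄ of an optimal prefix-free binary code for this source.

2.498 bits/symbol

Repeatedly combine the two least-probable nodes; the expected code length is the sum of the merged weights.
merge 21/250 + 89/1000 → 173/1000
merge 19/125 + 173/1000 → 13/40
merge 7/40 + 41/200 → 19/50
merge 59/200 + 13/40 → 31/50
merge 19/50 + 31/50 → 1
L = 173/1000 + 13/40 + 19/50 + 31/50 + 1 = 1249/500 = 2.498 bits/symbol.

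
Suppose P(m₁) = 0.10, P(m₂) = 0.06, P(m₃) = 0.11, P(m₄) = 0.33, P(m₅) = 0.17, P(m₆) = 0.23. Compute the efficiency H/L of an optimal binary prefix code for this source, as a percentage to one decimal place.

Entropy H = −Σ p log₂ p ≈ 2.3761 bits.
Huffman merges: 3/50+1/10→4/25; 11/100+4/25→27/100; 17/100+23/100→2/5; 27/100+33/100→3/5; 2/5+3/5→1. L = 243/100 ≈ 2.4300.
Efficiency = H/L = 2.3761/2.4300 = 97.8%.

97.8%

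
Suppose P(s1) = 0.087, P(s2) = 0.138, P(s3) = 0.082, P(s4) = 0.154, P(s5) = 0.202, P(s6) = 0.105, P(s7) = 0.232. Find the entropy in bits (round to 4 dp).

2.7089 bits

H = −Σ pᵢ log₂ pᵢ.
−0.087·log₂(0.087) = 0.3065
−0.138·log₂(0.138) = 0.3943
−0.082·log₂(0.082) = 0.2959
−0.154·log₂(0.154) = 0.4156
−0.202·log₂(0.202) = 0.4661
−0.105·log₂(0.105) = 0.3414
−0.232·log₂(0.232) = 0.4890
Sum ≈ 2.7089 → 2.7089 bits.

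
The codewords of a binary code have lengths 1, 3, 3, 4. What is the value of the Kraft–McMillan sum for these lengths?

0.8125

With common denominator 2^4 = 16: Σ 2^(−ℓᵢ) = 8/16 + 2/16 + 2/16 + 1/16 = 13/16 = 0.8125.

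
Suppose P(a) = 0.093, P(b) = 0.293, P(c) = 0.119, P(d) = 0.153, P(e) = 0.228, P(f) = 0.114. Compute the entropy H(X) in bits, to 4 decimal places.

2.4609 bits

H = −Σ pᵢ log₂ pᵢ.
−0.093·log₂(0.093) = 0.3187
−0.293·log₂(0.293) = 0.5189
−0.119·log₂(0.119) = 0.3654
−0.153·log₂(0.153) = 0.4144
−0.228·log₂(0.228) = 0.4863
−0.114·log₂(0.114) = 0.3571
Sum ≈ 2.4609 → 2.4609 bits.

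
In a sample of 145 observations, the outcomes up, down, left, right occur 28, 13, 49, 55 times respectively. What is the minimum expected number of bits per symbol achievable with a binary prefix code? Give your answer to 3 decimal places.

1.903 bits/symbol

Probabilities are the counts divided by 145.
Repeatedly combine the two least-probable nodes; the expected code length is the sum of the merged weights.
merge 13/145 + 28/145 → 41/145
merge 41/145 + 49/145 → 18/29
merge 11/29 + 18/29 → 1
L = 41/145 + 18/29 + 1 = 276/145 ≈ 1.903 bits/symbol.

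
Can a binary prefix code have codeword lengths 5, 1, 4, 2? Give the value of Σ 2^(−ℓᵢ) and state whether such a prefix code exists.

0.84375; yes

With common denominator 2^5 = 32: Σ 2^(−ℓᵢ) = 1/32 + 16/32 + 2/32 + 8/32 = 27/32 = 0.84375.
Kraft's inequality requires Σ ≤ 1; here Σ = 0.84375 ≤ 1, so such a prefix code exists.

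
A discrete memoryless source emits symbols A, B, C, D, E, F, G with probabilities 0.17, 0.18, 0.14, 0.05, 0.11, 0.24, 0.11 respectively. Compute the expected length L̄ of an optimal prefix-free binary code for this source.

2.74 bits/symbol

Repeatedly combine the two least-probable nodes; the expected code length is the sum of the merged weights.
merge 1/20 + 11/100 → 4/25
merge 11/100 + 7/50 → 1/4
merge 4/25 + 17/100 → 33/100
merge 9/50 + 6/25 → 21/50
merge 1/4 + 33/100 → 29/50
merge 21/50 + 29/50 → 1
L = 4/25 + 1/4 + 33/100 + 21/50 + 29/50 + 1 = 137/50 = 2.74 bits/symbol.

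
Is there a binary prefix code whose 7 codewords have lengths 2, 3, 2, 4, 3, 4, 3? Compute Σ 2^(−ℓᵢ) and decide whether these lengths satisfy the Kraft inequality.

With common denominator 2^4 = 16: Σ 2^(−ℓᵢ) = 4/16 + 2/16 + 4/16 + 1/16 + 2/16 + 1/16 + 2/16 = 16/16 = 1.
Kraft's inequality requires Σ ≤ 1; here Σ = 1 ≤ 1, so such a prefix code exists.

1; yes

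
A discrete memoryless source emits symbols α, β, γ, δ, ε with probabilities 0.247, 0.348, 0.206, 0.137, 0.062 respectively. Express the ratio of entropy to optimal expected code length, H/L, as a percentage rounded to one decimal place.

97.3%

Entropy H = −Σ p log₂ p ≈ 2.1394 bits.
Huffman merges: 31/500+137/1000→199/1000; 199/1000+103/500→81/200; 247/1000+87/250→119/200; 81/200+119/200→1. L = 2199/1000 ≈ 2.1990.
Efficiency = H/L = 2.1394/2.1990 = 97.3%.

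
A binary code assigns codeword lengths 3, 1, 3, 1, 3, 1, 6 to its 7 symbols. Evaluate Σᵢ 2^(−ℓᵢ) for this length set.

1.890625

With common denominator 2^6 = 64: Σ 2^(−ℓᵢ) = 8/64 + 32/64 + 8/64 + 32/64 + 8/64 + 32/64 + 1/64 = 121/64 = 1.890625.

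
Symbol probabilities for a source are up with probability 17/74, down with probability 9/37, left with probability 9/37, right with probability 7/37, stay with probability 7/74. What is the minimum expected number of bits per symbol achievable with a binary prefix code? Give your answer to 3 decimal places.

Repeatedly combine the two least-probable nodes; the expected code length is the sum of the merged weights.
merge 7/74 + 7/37 → 21/74
merge 17/74 + 9/37 → 35/74
merge 9/37 + 21/74 → 39/74
merge 35/74 + 39/74 → 1
L = 21/74 + 35/74 + 39/74 + 1 = 169/74 ≈ 2.284 bits/symbol.

2.284 bits/symbol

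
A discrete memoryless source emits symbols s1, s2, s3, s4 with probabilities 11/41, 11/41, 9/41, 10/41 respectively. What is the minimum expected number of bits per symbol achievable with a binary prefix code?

Repeatedly combine the two least-probable nodes; the expected code length is the sum of the merged weights.
merge 9/41 + 10/41 → 19/41
merge 11/41 + 11/41 → 22/41
merge 19/41 + 22/41 → 1
L = 19/41 + 22/41 + 1 = 2 bits/symbol.

2 bits/symbol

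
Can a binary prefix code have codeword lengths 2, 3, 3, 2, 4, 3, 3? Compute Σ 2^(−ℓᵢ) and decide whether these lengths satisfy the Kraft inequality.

With common denominator 2^4 = 16: Σ 2^(−ℓᵢ) = 4/16 + 2/16 + 2/16 + 4/16 + 1/16 + 2/16 + 2/16 = 17/16 = 1.0625.
Kraft's inequality requires Σ ≤ 1; here Σ = 1.0625 > 1, so no such prefix code exists.

1.0625; no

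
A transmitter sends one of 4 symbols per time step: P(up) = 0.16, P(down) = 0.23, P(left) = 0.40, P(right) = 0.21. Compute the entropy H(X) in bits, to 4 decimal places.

H = −Σ pᵢ log₂ pᵢ.
−0.16·log₂(0.16) = 0.4230
−0.23·log₂(0.23) = 0.4877
−0.40·log₂(0.40) = 0.5288
−0.21·log₂(0.21) = 0.4728
Sum ≈ 1.9123 → 1.9123 bits.

1.9123 bits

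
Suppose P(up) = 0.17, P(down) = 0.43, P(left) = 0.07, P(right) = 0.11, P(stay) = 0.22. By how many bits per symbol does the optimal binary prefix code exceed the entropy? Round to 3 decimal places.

0.042 bits

Entropy H = −Σ p log₂ p ≈ 2.0576 bits.
Huffman merges: 7/100+11/100→9/50; 17/100+9/50→7/20; 11/50+7/20→57/100; 43/100+57/100→1. L = 21/10 ≈ 2.1000.
L − H = 2.1000 − 2.0576 = 0.042 bits.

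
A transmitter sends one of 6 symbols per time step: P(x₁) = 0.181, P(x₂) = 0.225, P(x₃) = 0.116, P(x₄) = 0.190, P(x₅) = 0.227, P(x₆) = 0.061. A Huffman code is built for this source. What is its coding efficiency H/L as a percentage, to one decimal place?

97.8%

Entropy H = −Σ p log₂ p ≈ 2.4780 bits.
Huffman merges: 61/1000+29/250→177/1000; 177/1000+181/1000→179/500; 19/100+9/40→83/200; 227/1000+179/500→117/200; 83/200+117/200→1. L = 507/200 ≈ 2.5350.
Efficiency = H/L = 2.4780/2.5350 = 97.8%.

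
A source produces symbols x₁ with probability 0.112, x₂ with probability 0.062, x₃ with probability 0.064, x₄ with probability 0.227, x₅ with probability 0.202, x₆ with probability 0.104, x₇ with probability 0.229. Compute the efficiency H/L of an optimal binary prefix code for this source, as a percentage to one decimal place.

Entropy H = −Σ p log₂ p ≈ 2.6346 bits.
Huffman merges: 31/500+8/125→63/500; 13/125+14/125→27/125; 63/500+101/500→41/125; 27/125+227/1000→443/1000; 229/1000+41/125→557/1000; 443/1000+557/1000→1. L = 267/100 ≈ 2.6700.
Efficiency = H/L = 2.6346/2.6700 = 98.7%.

98.7%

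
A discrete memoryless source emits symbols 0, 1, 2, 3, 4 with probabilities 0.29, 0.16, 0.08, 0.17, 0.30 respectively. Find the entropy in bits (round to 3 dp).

H = −Σ pᵢ log₂ pᵢ.
−0.29·log₂(0.29) = 0.5179
−0.16·log₂(0.16) = 0.4230
−0.08·log₂(0.08) = 0.2915
−0.17·log₂(0.17) = 0.4346
−0.30·log₂(0.30) = 0.5211
Sum ≈ 2.1881 → 2.188 bits.

2.188 bits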